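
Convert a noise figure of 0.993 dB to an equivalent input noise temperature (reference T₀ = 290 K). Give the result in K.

F = 10^(0.993/10) = 1.2569
T_e = (F − 1)·T₀ = (1.2569 − 1) × 290 = 74.5 K

74.5 K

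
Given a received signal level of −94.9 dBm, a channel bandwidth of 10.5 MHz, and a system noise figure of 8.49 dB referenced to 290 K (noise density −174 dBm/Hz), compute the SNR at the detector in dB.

Noise floor: N = −174 + 10 log₁₀(B) + NF
10 log₁₀(1.05×10⁷) = 70.21 dB
N = −174 + 70.21 + 8.49 = −95.30 dBm
SNR = P_sig − N = −94.9 − (−95.30) = 0.40 dB → 0.4 dB

0.4 dB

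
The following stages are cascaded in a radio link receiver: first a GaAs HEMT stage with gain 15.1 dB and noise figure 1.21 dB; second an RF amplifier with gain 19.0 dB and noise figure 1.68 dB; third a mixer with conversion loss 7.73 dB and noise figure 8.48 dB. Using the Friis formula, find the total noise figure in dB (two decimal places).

1.27 dB

Convert to linear (a loss of L dB is a gain of −L dB): F_i = 10^(NF_i/10), G_i = 10^(G_i,dB/10)
  Stage 1: F_1 = 10^(1.21/10) = 1.321, G_1 = 10^(15.1/10) = 32.36
  Stage 2: F_2 = 10^(1.68/10) = 1.472, G_2 = 10^(19.0/10) = 79.43
  Stage 3: F_3 = 10^(8.48/10) = 7.047, G_3 = 10^(−7.73/10) = 0.1687
Friis cascade:
  F = 1.321 + (1.472 − 1)/32.36 + (7.047 − 1)/2570 = 1.338
NF = 10 log₁₀(1.338) = 1.27 dB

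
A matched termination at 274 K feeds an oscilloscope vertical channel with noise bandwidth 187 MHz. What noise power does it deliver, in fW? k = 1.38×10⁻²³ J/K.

707 fW

P_n = kTB = 1.38×10⁻²³ × 274 × 1.87×10⁸ = 7.07×10⁻¹³ W = 707 fW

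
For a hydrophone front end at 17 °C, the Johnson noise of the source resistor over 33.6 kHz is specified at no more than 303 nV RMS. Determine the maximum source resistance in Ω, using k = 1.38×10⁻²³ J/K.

T = 17 °C + 273.15 = 290.15 K
Johnson–Nyquist: V_n = √(4kTRB) ⇒ R = V_n² / (4kTB)
4kTB = 4 × 1.38×10⁻²³ × 290.15 × 3.36×10⁴ = 5.38×10⁻¹⁶
R = (3.03×10⁻⁷)² / 5.38×10⁻¹⁶ = 1.71×10² Ω = 171 Ω

171 Ω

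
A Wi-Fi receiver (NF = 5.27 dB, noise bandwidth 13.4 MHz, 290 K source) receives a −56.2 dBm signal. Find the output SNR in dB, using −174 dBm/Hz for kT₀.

41.3 dB

Noise floor: N = −174 + 10 log₁₀(B) + NF
10 log₁₀(1.34×10⁷) = 71.27 dB
N = −174 + 71.27 + 5.27 = −97.46 dBm
SNR = P_sig − N = −56.2 − (−97.46) = 41.26 dB → 41.3 dB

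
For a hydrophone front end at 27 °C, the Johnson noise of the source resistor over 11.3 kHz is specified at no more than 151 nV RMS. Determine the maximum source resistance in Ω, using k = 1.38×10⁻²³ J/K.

T = 27 °C + 273.15 = 300.15 K
Johnson–Nyquist: V_n = √(4kTRB) ⇒ R = V_n² / (4kTB)
4kTB = 4 × 1.38×10⁻²³ × 300.15 × 1.13×10⁴ = 1.87×10⁻¹⁶
R = (1.51×10⁻⁷)² / 1.87×10⁻¹⁶ = 1.22×10² Ω = 122 Ω

122 Ω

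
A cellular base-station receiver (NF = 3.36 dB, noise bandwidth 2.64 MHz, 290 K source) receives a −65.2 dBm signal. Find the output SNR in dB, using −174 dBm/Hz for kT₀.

41.2 dB

Noise floor: N = −174 + 10 log₁₀(B) + NF
10 log₁₀(2.64×10⁶) = 64.22 dB
N = −174 + 64.22 + 3.36 = −106.42 dBm
SNR = P_sig − N = −65.2 − (−106.42) = 41.22 dB → 41.2 dB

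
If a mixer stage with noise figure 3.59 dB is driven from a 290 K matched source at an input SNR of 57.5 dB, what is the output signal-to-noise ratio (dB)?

53.91 dB

By definition F = SNR_in/SNR_out, so in dB: SNR_out = SNR_in − NF
SNR_out = 57.5 − 3.59 = 53.91 dB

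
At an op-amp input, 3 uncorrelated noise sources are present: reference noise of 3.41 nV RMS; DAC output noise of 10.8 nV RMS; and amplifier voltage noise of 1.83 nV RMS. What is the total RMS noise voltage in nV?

Uncorrelated sources add in power (mean-square): V_tot = √(ΣV_i²)
V_tot = √[(3.41×10⁻⁹)² + (1.08×10⁻⁸)² + (1.83×10⁻⁹)²] = 1.15×10⁻⁸ V = 11.5 nV

11.5 nV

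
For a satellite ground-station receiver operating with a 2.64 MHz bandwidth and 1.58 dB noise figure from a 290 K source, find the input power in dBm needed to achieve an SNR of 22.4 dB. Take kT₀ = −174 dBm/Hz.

Sensitivity = −174 + 10 log₁₀(B) + NF + SNR_min
= −174 + 64.22 + 1.58 + 22.4
= −85.80 dBm → −85.8 dBm

−85.8 dBm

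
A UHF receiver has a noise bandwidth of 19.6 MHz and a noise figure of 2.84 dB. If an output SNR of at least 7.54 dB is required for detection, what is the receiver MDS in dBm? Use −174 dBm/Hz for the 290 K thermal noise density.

−90.7 dBm

Sensitivity = −174 + 10 log₁₀(B) + NF + SNR_min
= −174 + 72.92 + 2.84 + 7.54
= −90.70 dBm → −90.7 dBm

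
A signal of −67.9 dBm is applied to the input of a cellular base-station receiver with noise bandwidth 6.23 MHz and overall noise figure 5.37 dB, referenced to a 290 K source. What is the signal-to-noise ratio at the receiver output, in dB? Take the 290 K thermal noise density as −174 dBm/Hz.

Noise floor: N = −174 + 10 log₁₀(B) + NF
10 log₁₀(6.23×10⁶) = 67.94 dB
N = −174 + 67.94 + 5.37 = −100.69 dBm
SNR = P_sig − N = −67.9 − (−100.69) = 32.79 dB → 32.8 dB

32.8 dB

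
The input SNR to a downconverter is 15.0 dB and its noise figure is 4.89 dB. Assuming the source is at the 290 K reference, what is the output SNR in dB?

10.11 dB

By definition F = SNR_in/SNR_out, so in dB: SNR_out = SNR_in − NF
SNR_out = 15.0 − 4.89 = 10.11 dB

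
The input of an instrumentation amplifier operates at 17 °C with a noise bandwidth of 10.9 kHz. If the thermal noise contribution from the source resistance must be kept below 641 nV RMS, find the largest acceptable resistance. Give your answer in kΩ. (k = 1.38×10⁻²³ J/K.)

T = 17 °C + 273.15 = 290.15 K
Johnson–Nyquist: V_n = √(4kTRB) ⇒ R = V_n² / (4kTB)
4kTB = 4 × 1.38×10⁻²³ × 290.15 × 1.09×10⁴ = 1.75×10⁻¹⁶
R = (6.41×10⁻⁷)² / 1.75×10⁻¹⁶ = 2.35×10³ Ω = 2.35 kΩ

2.35 kΩ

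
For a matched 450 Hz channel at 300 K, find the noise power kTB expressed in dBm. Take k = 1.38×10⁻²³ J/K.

P_n = kTB = 1.38×10⁻²³ × 300 × 4.50×10² = 1.86×10⁻¹⁸ W
In dBm: 10 log₁₀(1.86×10⁻¹⁸ / 10⁻³) = −147.3 dBm

−147.3 dBm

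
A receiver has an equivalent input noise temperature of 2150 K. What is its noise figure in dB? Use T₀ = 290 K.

9.25 dB

F = 1 + T_e/T₀ = 1 + 2150/290 = 8.41379
NF = 10 log₁₀(8.41379) = 9.25 dB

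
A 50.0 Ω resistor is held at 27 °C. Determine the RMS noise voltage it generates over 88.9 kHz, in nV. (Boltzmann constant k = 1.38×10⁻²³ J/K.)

T = 27 °C + 273.15 = 300.15 K
V_n = √(4kTRB)
4kTRB = 4 × 1.38×10⁻²³ × 300.15 × 5.00×10¹ × 8.89×10⁴ = 7.36×10⁻¹⁴ V²
V_n = √(7.36×10⁻¹⁴) = 2.71×10⁻⁷ V = 271 nV

271 nV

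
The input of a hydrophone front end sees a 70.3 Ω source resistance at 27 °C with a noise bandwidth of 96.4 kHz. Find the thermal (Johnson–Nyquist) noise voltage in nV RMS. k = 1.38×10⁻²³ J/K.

335 nV

T = 27 °C + 273.15 = 300.15 K
V_n = √(4kTRB)
4kTRB = 4 × 1.38×10⁻²³ × 300.15 × 7.03×10¹ × 9.64×10⁴ = 1.12×10⁻¹³ V²
V_n = √(1.12×10⁻¹³) = 3.35×10⁻⁷ V = 335 nV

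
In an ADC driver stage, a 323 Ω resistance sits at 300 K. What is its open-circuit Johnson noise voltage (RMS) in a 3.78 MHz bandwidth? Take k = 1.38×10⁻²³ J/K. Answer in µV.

V_n = √(4kTRB)
4kTRB = 4 × 1.38×10⁻²³ × 300 × 3.23×10² × 3.78×10⁶ = 2.02×10⁻¹¹ V²
V_n = √(2.02×10⁻¹¹) = 4.50×10⁻⁶ V = 4.50 µV

4.50 µV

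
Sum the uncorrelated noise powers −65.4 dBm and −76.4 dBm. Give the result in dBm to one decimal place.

−65.1 dBm

Convert to linear, add, convert back:
P₁ = 2.88×10⁻¹⁰ W, P₂ = 2.29×10⁻¹¹ W
P_tot = 3.11×10⁻¹⁰ W → 10 log₁₀(P_tot / 10⁻³) = −65.1 dBm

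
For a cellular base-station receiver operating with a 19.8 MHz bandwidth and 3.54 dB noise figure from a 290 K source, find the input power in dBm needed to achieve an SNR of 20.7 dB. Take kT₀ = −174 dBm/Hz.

−76.8 dBm

Sensitivity = −174 + 10 log₁₀(B) + NF + SNR_min
= −174 + 72.97 + 3.54 + 20.7
= −76.79 dBm → −76.8 dBm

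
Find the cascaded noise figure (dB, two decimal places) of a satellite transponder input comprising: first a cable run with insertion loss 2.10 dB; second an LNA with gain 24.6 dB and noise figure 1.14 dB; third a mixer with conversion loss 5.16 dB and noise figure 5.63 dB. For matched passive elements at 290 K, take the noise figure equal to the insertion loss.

3.27 dB

Convert to linear (a loss of L dB is a gain of −L dB): F_i = 10^(NF_i/10), G_i = 10^(G_i,dB/10)
  Stage 1: F_1 = 10^(2.10/10) = 1.622, G_1 = 10^(−2.10/10) = 0.6166
  Stage 2: F_2 = 10^(1.14/10) = 1.300, G_2 = 10^(24.6/10) = 288.4
  Stage 3: F_3 = 10^(5.63/10) = 3.656, G_3 = 10^(−5.16/10) = 0.3048
Friis cascade:
  F = 1.622 + (1.300 − 1)/0.6166 + (3.656 − 1)/177.8 = 2.124
NF = 10 log₁₀(2.124) = 3.27 dB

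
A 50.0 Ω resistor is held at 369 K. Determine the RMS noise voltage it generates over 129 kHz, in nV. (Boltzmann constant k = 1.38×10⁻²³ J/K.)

V_n = √(4kTRB)
4kTRB = 4 × 1.38×10⁻²³ × 369 × 5.00×10¹ × 1.29×10⁵ = 1.31×10⁻¹³ V²
V_n = √(1.31×10⁻¹³) = 3.62×10⁻⁷ V = 362 nV

362 nV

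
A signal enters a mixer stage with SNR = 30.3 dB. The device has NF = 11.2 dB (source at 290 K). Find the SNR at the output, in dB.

19.1 dB

By definition F = SNR_in/SNR_out, so in dB: SNR_out = SNR_in − NF
SNR_out = 30.3 − 11.2 = 19.1 dB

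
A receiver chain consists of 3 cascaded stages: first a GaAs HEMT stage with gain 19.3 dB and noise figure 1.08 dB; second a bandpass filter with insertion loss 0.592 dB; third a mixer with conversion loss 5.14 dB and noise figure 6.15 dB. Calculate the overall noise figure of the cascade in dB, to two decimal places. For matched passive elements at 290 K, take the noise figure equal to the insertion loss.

1.23 dB

Convert to linear (a loss of L dB is a gain of −L dB): F_i = 10^(NF_i/10), G_i = 10^(G_i,dB/10)
  Stage 1: F_1 = 10^(1.08/10) = 1.282, G_1 = 10^(19.3/10) = 85.11
  Stage 2: F_2 = 10^(0.592/10) = 1.146, G_2 = 10^(−0.592/10) = 0.8726
  Stage 3: F_3 = 10^(6.15/10) = 4.121, G_3 = 10^(−5.14/10) = 0.3062
Friis cascade:
  F = 1.282 + (1.146 − 1)/85.11 + (4.121 − 1)/74.27 = 1.326
NF = 10 log₁₀(1.326) = 1.23 dB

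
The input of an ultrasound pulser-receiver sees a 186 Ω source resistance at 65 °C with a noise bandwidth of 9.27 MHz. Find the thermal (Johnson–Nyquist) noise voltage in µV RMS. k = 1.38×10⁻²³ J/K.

T = 65 °C + 273.15 = 338.15 K
V_n = √(4kTRB)
4kTRB = 4 × 1.38×10⁻²³ × 338.15 × 1.86×10² × 9.27×10⁶ = 3.22×10⁻¹¹ V²
V_n = √(3.22×10⁻¹¹) = 5.67×10⁻⁶ V = 5.67 µV

5.67 µV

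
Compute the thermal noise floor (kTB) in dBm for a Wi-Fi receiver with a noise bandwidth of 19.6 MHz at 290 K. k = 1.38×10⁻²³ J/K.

−101.1 dBm

P_n = kTB = 1.38×10⁻²³ × 290 × 1.96×10⁷ = 7.84×10⁻¹⁴ W
In dBm: 10 log₁₀(7.84×10⁻¹⁴ / 10⁻³) = −101.1 dBm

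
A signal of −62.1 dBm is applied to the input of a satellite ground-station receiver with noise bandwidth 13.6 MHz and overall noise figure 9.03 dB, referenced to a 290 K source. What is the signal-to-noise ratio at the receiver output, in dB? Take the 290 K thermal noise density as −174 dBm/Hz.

Noise floor: N = −174 + 10 log₁₀(B) + NF
10 log₁₀(1.36×10⁷) = 71.34 dB
N = −174 + 71.34 + 9.03 = −93.63 dBm
SNR = P_sig − N = −62.1 − (−93.63) = 31.53 dB → 31.5 dB

31.5 dB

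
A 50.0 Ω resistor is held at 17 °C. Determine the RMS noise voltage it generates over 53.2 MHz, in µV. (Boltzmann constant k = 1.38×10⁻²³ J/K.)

T = 17 °C + 273.15 = 290.15 K
V_n = √(4kTRB)
4kTRB = 4 × 1.38×10⁻²³ × 290.15 × 5.00×10¹ × 5.32×10⁷ = 4.26×10⁻¹¹ V²
V_n = √(4.26×10⁻¹¹) = 6.53×10⁻⁶ V = 6.53 µV

6.53 µV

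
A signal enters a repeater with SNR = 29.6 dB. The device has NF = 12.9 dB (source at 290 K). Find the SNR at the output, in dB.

By definition F = SNR_in/SNR_out, so in dB: SNR_out = SNR_in − NF
SNR_out = 29.6 − 12.9 = 16.7 dB

16.7 dB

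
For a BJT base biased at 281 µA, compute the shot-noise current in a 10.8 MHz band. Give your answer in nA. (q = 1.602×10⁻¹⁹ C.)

31.2 nA

I_n = √(2qI·B)
2qI·B = 2 × 1.602×10⁻¹⁹ × 2.81×10⁻⁴ × 1.08×10⁷ = 9.72×10⁻¹⁶ A²
I_n = √(9.72×10⁻¹⁶) = 3.12×10⁻⁸ A = 31.2 nA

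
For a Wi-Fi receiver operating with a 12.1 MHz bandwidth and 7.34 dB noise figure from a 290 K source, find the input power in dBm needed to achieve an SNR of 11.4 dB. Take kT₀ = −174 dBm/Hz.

Sensitivity = −174 + 10 log₁₀(B) + NF + SNR_min
= −174 + 70.83 + 7.34 + 11.4
= −84.43 dBm → −84.4 dBm

−84.4 dBm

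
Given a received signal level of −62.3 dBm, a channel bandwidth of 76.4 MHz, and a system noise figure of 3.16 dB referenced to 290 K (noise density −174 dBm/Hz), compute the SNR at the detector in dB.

29.7 dB

Noise floor: N = −174 + 10 log₁₀(B) + NF
10 log₁₀(7.64×10⁷) = 78.83 dB
N = −174 + 78.83 + 3.16 = −92.01 dBm
SNR = P_sig − N = −62.3 − (−92.01) = 29.71 dB → 29.7 dB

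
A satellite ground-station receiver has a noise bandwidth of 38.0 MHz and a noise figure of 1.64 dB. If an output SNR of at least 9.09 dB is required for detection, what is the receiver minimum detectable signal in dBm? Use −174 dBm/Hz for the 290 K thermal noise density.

Sensitivity = −174 + 10 log₁₀(B) + NF + SNR_min
= −174 + 75.8 + 1.64 + 9.09
= −87.47 dBm → −87.5 dBm

−87.5 dBm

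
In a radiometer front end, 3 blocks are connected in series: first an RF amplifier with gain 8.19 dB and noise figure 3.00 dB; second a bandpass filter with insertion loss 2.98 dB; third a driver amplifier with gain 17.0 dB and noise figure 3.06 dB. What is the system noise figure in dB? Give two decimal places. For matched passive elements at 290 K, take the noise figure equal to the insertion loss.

3.90 dB

Convert to linear (a loss of L dB is a gain of −L dB): F_i = 10^(NF_i/10), G_i = 10^(G_i,dB/10)
  Stage 1: F_1 = 10^(3.00/10) = 1.995, G_1 = 10^(8.19/10) = 6.592
  Stage 2: F_2 = 10^(2.98/10) = 1.986, G_2 = 10^(−2.98/10) = 0.5035
  Stage 3: F_3 = 10^(3.06/10) = 2.023, G_3 = 10^(17.0/10) = 50.12
Friis cascade:
  F = 1.995 + (1.986 − 1)/6.592 + (2.023 − 1)/3.319 = 2.453
NF = 10 log₁₀(2.453) = 3.90 dB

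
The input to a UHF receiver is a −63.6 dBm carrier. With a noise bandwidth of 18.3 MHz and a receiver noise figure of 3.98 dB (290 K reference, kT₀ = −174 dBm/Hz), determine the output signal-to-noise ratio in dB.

Noise floor: N = −174 + 10 log₁₀(B) + NF
10 log₁₀(1.83×10⁷) = 72.62 dB
N = −174 + 72.62 + 3.98 = −97.40 dBm
SNR = P_sig − N = −63.6 − (−97.40) = 33.80 dB → 33.8 dB

33.8 dB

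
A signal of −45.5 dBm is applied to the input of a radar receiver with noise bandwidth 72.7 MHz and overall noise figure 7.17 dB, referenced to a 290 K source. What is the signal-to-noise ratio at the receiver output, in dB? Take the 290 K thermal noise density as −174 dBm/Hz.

Noise floor: N = −174 + 10 log₁₀(B) + NF
10 log₁₀(7.27×10⁷) = 78.62 dB
N = −174 + 78.62 + 7.17 = −88.21 dBm
SNR = P_sig − N = −45.5 − (−88.21) = 42.71 dB → 42.7 dB

42.7 dB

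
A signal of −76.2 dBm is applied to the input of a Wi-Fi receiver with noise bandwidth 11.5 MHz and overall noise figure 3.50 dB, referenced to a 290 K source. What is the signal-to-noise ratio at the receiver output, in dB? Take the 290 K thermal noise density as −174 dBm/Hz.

Noise floor: N = −174 + 10 log₁₀(B) + NF
10 log₁₀(1.15×10⁷) = 70.61 dB
N = −174 + 70.61 + 3.50 = −99.89 dBm
SNR = P_sig − N = −76.2 − (−99.89) = 23.69 dB → 23.7 dB

23.7 dB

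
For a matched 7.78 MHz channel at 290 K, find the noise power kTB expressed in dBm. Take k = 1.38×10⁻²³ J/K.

−105.1 dBm

P_n = kTB = 1.38×10⁻²³ × 290 × 7.78×10⁶ = 3.11×10⁻¹⁴ W
In dBm: 10 log₁₀(3.11×10⁻¹⁴ / 10⁻³) = −105.1 dBm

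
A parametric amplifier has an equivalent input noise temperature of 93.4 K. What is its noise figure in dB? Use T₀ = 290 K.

F = 1 + T_e/T₀ = 1 + 93.4/290 = 1.32207
NF = 10 log₁₀(1.32207) = 1.21 dB

1.21 dB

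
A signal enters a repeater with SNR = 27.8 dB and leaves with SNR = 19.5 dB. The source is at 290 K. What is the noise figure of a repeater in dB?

NF (dB) = SNR_in(dB) − SNR_out(dB) when the source is at T₀
NF = 27.8 − 19.5 = 8.3 dB

8.3 dB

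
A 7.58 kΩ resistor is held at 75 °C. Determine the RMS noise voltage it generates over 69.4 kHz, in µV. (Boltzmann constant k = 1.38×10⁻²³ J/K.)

3.18 µV

T = 75 °C + 273.15 = 348.15 K
V_n = √(4kTRB)
4kTRB = 4 × 1.38×10⁻²³ × 348.15 × 7.58×10³ × 6.94×10⁴ = 1.01×10⁻¹¹ V²
V_n = √(1.01×10⁻¹¹) = 3.18×10⁻⁶ V = 3.18 µV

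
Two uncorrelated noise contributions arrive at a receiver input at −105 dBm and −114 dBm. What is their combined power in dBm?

Convert to linear, add, convert back:
P₁ = 3.16×10⁻¹⁴ W, P₂ = 3.98×10⁻¹⁵ W
P_tot = 3.56×10⁻¹⁴ W → 10 log₁₀(P_tot / 10⁻³) = −104.5 dBm

−104.5 dBm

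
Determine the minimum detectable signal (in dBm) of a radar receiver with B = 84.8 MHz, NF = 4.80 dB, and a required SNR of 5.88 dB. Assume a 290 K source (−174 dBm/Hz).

Sensitivity = −174 + 10 log₁₀(B) + NF + SNR_min
= −174 + 79.28 + 4.80 + 5.88
= −84.04 dBm → −84.0 dBm

−84.0 dBm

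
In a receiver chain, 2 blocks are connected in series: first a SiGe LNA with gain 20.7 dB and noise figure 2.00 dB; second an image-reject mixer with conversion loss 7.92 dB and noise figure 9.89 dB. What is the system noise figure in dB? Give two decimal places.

Convert to linear (a loss of L dB is a gain of −L dB): F_i = 10^(NF_i/10), G_i = 10^(G_i,dB/10)
  Stage 1: F_1 = 10^(2.00/10) = 1.585, G_1 = 10^(20.7/10) = 117.5
  Stage 2: F_2 = 10^(9.89/10) = 9.750, G_2 = 10^(−7.92/10) = 0.1614
Friis cascade:
  F = 1.585 + (9.750 − 1)/117.5 = 1.659
NF = 10 log₁₀(1.659) = 2.20 dB

2.20 dB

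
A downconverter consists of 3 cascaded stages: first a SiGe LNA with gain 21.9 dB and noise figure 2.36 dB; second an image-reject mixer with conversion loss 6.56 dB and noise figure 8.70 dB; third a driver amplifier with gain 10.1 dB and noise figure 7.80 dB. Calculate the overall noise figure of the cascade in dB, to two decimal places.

Convert to linear (a loss of L dB is a gain of −L dB): F_i = 10^(NF_i/10), G_i = 10^(G_i,dB/10)
  Stage 1: F_1 = 10^(2.36/10) = 1.722, G_1 = 10^(21.9/10) = 154.9
  Stage 2: F_2 = 10^(8.70/10) = 7.413, G_2 = 10^(−6.56/10) = 0.2208
  Stage 3: F_3 = 10^(7.80/10) = 6.026, G_3 = 10^(10.1/10) = 10.23
Friis cascade:
  F = 1.722 + (7.413 − 1)/154.9 + (6.026 − 1)/34.20 = 1.910
NF = 10 log₁₀(1.910) = 2.81 dB

2.81 dB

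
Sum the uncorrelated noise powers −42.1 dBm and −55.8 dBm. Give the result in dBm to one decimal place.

Convert to linear, add, convert back:
P₁ = 6.17×10⁻⁸ W, P₂ = 2.63×10⁻⁹ W
P_tot = 6.43×10⁻⁸ W → 10 log₁₀(P_tot / 10⁻³) = −41.9 dBm

−41.9 dBm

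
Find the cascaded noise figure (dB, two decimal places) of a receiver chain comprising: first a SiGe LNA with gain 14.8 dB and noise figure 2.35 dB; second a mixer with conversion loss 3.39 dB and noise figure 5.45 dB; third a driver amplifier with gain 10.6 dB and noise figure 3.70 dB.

2.78 dB

Convert to linear (a loss of L dB is a gain of −L dB): F_i = 10^(NF_i/10), G_i = 10^(G_i,dB/10)
  Stage 1: F_1 = 10^(2.35/10) = 1.718, G_1 = 10^(14.8/10) = 30.20
  Stage 2: F_2 = 10^(5.45/10) = 3.508, G_2 = 10^(−3.39/10) = 0.4581
  Stage 3: F_3 = 10^(3.70/10) = 2.344, G_3 = 10^(10.6/10) = 11.48
Friis cascade:
  F = 1.718 + (3.508 − 1)/30.20 + (2.344 − 1)/13.84 = 1.898
NF = 10 log₁₀(1.898) = 2.78 dB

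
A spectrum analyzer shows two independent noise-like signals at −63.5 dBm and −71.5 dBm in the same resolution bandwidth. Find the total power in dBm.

−62.9 dBm

Convert to linear, add, convert back:
P₁ = 4.47×10⁻¹⁰ W, P₂ = 7.08×10⁻¹¹ W
P_tot = 5.17×10⁻¹⁰ W → 10 log₁₀(P_tot / 10⁻³) = −62.9 dBm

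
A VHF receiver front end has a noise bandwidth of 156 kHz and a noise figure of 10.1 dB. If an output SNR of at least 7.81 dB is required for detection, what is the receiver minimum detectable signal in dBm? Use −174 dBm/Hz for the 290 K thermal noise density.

Sensitivity = −174 + 10 log₁₀(B) + NF + SNR_min
= −174 + 51.93 + 10.1 + 7.81
= −104.16 dBm → −104.2 dBm

−104.2 dBm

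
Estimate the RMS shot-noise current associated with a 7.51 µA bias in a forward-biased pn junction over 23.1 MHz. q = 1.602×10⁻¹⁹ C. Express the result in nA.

I_n = √(2qI·B)
2qI·B = 2 × 1.602×10⁻¹⁹ × 7.51×10⁻⁶ × 2.31×10⁷ = 5.56×10⁻¹⁷ A²
I_n = √(5.56×10⁻¹⁷) = 7.46×10⁻⁹ A = 7.46 nA

7.46 nA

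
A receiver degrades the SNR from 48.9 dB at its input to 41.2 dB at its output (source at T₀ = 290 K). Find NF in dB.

7.7 dB

NF (dB) = SNR_in(dB) − SNR_out(dB) when the source is at T₀
NF = 48.9 − 41.2 = 7.7 dB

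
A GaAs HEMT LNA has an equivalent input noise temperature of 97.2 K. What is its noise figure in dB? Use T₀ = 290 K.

F = 1 + T_e/T₀ = 1 + 97.2/290 = 1.33517
NF = 10 log₁₀(1.33517) = 1.26 dB

1.26 dB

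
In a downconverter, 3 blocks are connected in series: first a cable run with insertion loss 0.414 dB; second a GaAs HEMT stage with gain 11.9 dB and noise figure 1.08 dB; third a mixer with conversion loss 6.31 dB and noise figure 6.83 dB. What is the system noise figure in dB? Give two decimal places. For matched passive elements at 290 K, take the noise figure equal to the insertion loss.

Convert to linear (a loss of L dB is a gain of −L dB): F_i = 10^(NF_i/10), G_i = 10^(G_i,dB/10)
  Stage 1: F_1 = 10^(0.414/10) = 1.100, G_1 = 10^(−0.414/10) = 0.9091
  Stage 2: F_2 = 10^(1.08/10) = 1.282, G_2 = 10^(11.9/10) = 15.49
  Stage 3: F_3 = 10^(6.83/10) = 4.819, G_3 = 10^(−6.31/10) = 0.2339
Friis cascade:
  F = 1.100 + (1.282 − 1)/0.9091 + (4.819 − 1)/14.08 = 1.682
NF = 10 log₁₀(1.682) = 2.26 dB

2.26 dB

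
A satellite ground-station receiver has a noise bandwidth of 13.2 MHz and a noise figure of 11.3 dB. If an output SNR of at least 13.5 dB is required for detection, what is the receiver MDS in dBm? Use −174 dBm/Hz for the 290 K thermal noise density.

−78.0 dBm

Sensitivity = −174 + 10 log₁₀(B) + NF + SNR_min
= −174 + 71.21 + 11.3 + 13.5
= −77.99 dBm → −78.0 dBm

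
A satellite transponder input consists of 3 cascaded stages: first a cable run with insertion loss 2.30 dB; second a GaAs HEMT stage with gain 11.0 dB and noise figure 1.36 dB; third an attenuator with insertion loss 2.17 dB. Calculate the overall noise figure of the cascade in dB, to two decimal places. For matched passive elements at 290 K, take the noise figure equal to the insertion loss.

3.82 dB

Convert to linear (a loss of L dB is a gain of −L dB): F_i = 10^(NF_i/10), G_i = 10^(G_i,dB/10)
  Stage 1: F_1 = 10^(2.30/10) = 1.698, G_1 = 10^(−2.30/10) = 0.5888
  Stage 2: F_2 = 10^(1.36/10) = 1.368, G_2 = 10^(11.0/10) = 12.59
  Stage 3: F_3 = 10^(2.17/10) = 1.648, G_3 = 10^(−2.17/10) = 0.6067
Friis cascade:
  F = 1.698 + (1.368 − 1)/0.5888 + (1.648 − 1)/7.413 = 2.410
NF = 10 log₁₀(2.410) = 3.82 dB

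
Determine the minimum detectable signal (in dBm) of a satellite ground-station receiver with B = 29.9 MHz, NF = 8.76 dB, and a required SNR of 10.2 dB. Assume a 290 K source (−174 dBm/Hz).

Sensitivity = −174 + 10 log₁₀(B) + NF + SNR_min
= −174 + 74.76 + 8.76 + 10.2
= −80.28 dBm → −80.3 dBm

−80.3 dBm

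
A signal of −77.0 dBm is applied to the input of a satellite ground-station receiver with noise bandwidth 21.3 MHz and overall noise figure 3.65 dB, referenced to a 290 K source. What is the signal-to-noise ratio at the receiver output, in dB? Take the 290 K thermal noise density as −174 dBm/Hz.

Noise floor: N = −174 + 10 log₁₀(B) + NF
10 log₁₀(2.13×10⁷) = 73.28 dB
N = −174 + 73.28 + 3.65 = −97.07 dBm
SNR = P_sig − N = −77.0 − (−97.07) = 20.07 dB → 20.1 dB

20.1 dB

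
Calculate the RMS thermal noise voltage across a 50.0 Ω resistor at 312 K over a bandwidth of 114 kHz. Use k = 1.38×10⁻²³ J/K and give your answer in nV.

313 nV

V_n = √(4kTRB)
4kTRB = 4 × 1.38×10⁻²³ × 312 × 5.00×10¹ × 1.14×10⁵ = 9.82×10⁻¹⁴ V²
V_n = √(9.82×10⁻¹⁴) = 3.13×10⁻⁷ V = 313 nV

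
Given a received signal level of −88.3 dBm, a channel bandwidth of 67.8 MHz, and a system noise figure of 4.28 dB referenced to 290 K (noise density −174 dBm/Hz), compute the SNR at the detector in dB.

Noise floor: N = −174 + 10 log₁₀(B) + NF
10 log₁₀(6.78×10⁷) = 78.31 dB
N = −174 + 78.31 + 4.28 = −91.41 dBm
SNR = P_sig − N = −88.3 − (−91.41) = 3.11 dB → 3.1 dB

3.1 dB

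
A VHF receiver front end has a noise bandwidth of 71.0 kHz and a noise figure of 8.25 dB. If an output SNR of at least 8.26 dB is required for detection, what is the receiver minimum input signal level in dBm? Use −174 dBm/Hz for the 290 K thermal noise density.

−109.0 dBm

Sensitivity = −174 + 10 log₁₀(B) + NF + SNR_min
= −174 + 48.51 + 8.25 + 8.26
= −108.98 dBm → −109.0 dBm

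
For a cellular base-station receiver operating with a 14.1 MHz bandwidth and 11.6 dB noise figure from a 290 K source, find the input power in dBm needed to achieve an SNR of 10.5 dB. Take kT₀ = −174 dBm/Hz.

Sensitivity = −174 + 10 log₁₀(B) + NF + SNR_min
= −174 + 71.49 + 11.6 + 10.5
= −80.41 dBm → −80.4 dBm

−80.4 dBm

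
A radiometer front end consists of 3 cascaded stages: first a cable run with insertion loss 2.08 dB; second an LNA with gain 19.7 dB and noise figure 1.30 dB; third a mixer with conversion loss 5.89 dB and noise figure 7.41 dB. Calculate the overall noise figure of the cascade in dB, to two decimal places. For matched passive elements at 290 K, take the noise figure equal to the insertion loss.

3.53 dB

Convert to linear (a loss of L dB is a gain of −L dB): F_i = 10^(NF_i/10), G_i = 10^(G_i,dB/10)
  Stage 1: F_1 = 10^(2.08/10) = 1.614, G_1 = 10^(−2.08/10) = 0.6194
  Stage 2: F_2 = 10^(1.30/10) = 1.349, G_2 = 10^(19.7/10) = 93.33
  Stage 3: F_3 = 10^(7.41/10) = 5.508, G_3 = 10^(−5.89/10) = 0.2576
Friis cascade:
  F = 1.614 + (1.349 − 1)/0.6194 + (5.508 − 1)/57.81 = 2.256
NF = 10 log₁₀(2.256) = 3.53 dB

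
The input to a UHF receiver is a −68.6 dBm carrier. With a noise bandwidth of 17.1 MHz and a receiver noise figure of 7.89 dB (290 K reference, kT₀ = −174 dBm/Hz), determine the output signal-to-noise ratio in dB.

25.2 dB

Noise floor: N = −174 + 10 log₁₀(B) + NF
10 log₁₀(1.71×10⁷) = 72.33 dB
N = −174 + 72.33 + 7.89 = −93.78 dBm
SNR = P_sig − N = −68.6 − (−93.78) = 25.18 dB → 25.2 dB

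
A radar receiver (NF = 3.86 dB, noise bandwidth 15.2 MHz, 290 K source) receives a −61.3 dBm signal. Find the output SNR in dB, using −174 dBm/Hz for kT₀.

Noise floor: N = −174 + 10 log₁₀(B) + NF
10 log₁₀(1.52×10⁷) = 71.82 dB
N = −174 + 71.82 + 3.86 = −98.32 dBm
SNR = P_sig − N = −61.3 − (−98.32) = 37.02 dB → 37.0 dB

37.0 dB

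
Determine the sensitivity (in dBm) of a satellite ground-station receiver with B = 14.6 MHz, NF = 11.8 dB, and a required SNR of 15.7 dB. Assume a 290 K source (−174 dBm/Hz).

−74.9 dBm

Sensitivity = −174 + 10 log₁₀(B) + NF + SNR_min
= −174 + 71.64 + 11.8 + 15.7
= −74.86 dBm → −74.9 dBm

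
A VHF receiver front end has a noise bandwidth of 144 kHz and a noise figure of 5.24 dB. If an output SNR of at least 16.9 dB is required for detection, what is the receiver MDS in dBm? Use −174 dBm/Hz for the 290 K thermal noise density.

Sensitivity = −174 + 10 log₁₀(B) + NF + SNR_min
= −174 + 51.58 + 5.24 + 16.9
= −100.28 dBm → −100.3 dBm

−100.3 dBm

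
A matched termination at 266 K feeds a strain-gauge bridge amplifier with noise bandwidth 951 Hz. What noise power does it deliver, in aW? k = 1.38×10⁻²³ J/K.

P_n = kTB = 1.38×10⁻²³ × 266 × 9.51×10² = 3.49×10⁻¹⁸ W = 3.49 aW

3.49 aW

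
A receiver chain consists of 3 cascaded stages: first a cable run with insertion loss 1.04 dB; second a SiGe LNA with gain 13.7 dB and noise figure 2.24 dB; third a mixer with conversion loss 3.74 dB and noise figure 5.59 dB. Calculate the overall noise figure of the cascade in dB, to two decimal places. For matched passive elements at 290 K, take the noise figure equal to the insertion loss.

Convert to linear (a loss of L dB is a gain of −L dB): F_i = 10^(NF_i/10), G_i = 10^(G_i,dB/10)
  Stage 1: F_1 = 10^(1.04/10) = 1.271, G_1 = 10^(−1.04/10) = 0.7870
  Stage 2: F_2 = 10^(2.24/10) = 1.675, G_2 = 10^(13.7/10) = 23.44
  Stage 3: F_3 = 10^(5.59/10) = 3.622, G_3 = 10^(−3.74/10) = 0.4227
Friis cascade:
  F = 1.271 + (1.675 − 1)/0.7870 + (3.622 − 1)/18.45 = 2.270
NF = 10 log₁₀(2.270) = 3.56 dB

3.56 dB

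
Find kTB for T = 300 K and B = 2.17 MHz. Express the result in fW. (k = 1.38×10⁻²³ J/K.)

P_n = kTB = 1.38×10⁻²³ × 300 × 2.17×10⁶ = 8.98×10⁻¹⁵ W = 8.98 fW

8.98 fW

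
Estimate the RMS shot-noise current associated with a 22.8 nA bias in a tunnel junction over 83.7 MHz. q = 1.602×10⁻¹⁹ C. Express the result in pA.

782 pA

I_n = √(2qI·B)
2qI·B = 2 × 1.602×10⁻¹⁹ × 2.28×10⁻⁸ × 8.37×10⁷ = 6.11×10⁻¹⁹ A²
I_n = √(6.11×10⁻¹⁹) = 7.82×10⁻¹⁰ A = 782 pA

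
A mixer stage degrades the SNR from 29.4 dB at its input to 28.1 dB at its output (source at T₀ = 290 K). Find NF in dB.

1.3 dB

NF (dB) = SNR_in(dB) − SNR_out(dB) when the source is at T₀
NF = 29.4 − 28.1 = 1.3 dB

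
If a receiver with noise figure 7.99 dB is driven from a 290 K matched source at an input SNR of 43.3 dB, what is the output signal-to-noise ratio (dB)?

By definition F = SNR_in/SNR_out, so in dB: SNR_out = SNR_in − NF
SNR_out = 43.3 − 7.99 = 35.31 dB

35.31 dB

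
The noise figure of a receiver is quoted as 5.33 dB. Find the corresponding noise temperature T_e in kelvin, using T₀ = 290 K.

699 K

F = 10^(5.33/10) = 3.41193
T_e = (F − 1)·T₀ = (3.41193 − 1) × 290 = 699 K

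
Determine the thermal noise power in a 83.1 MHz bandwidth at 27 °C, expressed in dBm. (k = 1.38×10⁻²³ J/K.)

T = 27 °C + 273.15 = 300.15 K
P_n = kTB = 1.38×10⁻²³ × 300.15 × 8.31×10⁷ = 3.44×10⁻¹³ W
In dBm: 10 log₁₀(3.44×10⁻¹³ / 10⁻³) = −94.6 dBm

−94.6 dBm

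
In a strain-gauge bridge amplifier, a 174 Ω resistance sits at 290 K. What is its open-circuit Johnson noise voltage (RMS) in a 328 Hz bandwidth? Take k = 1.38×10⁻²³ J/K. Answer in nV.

V_n = √(4kTRB)
4kTRB = 4 × 1.38×10⁻²³ × 290 × 1.74×10² × 3.28×10² = 9.14×10⁻¹⁶ V²
V_n = √(9.14×10⁻¹⁶) = 3.02×10⁻⁸ V = 30.2 nV

30.2 nV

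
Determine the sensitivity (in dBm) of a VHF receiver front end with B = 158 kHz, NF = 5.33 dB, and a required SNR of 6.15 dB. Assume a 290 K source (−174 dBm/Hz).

Sensitivity = −174 + 10 log₁₀(B) + NF + SNR_min
= −174 + 51.99 + 5.33 + 6.15
= −110.53 dBm → −110.5 dBm

−110.5 dBm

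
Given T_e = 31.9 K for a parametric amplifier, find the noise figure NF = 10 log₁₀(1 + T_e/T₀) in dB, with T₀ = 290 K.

F = 1 + T_e/T₀ = 1 + 31.9/290 = 1.11
NF = 10 log₁₀(1.11) = 0.453 dB

0.453 dB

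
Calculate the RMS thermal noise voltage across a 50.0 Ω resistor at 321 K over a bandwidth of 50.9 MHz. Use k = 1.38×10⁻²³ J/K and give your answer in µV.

6.72 µV

V_n = √(4kTRB)
4kTRB = 4 × 1.38×10⁻²³ × 321 × 5.00×10¹ × 5.09×10⁷ = 4.51×10⁻¹¹ V²
V_n = √(4.51×10⁻¹¹) = 6.72×10⁻⁶ V = 6.72 µV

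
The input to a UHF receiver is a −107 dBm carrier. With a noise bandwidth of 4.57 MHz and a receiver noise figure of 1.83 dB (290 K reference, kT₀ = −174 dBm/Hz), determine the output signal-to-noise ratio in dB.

Noise floor: N = −174 + 10 log₁₀(B) + NF
10 log₁₀(4.57×10⁶) = 66.6 dB
N = −174 + 66.6 + 1.83 = −105.57 dBm
SNR = P_sig − N = −107 − (−105.57) = −1.43 dB → −1.4 dB

−1.4 dB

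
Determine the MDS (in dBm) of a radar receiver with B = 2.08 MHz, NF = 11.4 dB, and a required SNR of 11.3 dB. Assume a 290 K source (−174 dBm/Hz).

−88.1 dBm

Sensitivity = −174 + 10 log₁₀(B) + NF + SNR_min
= −174 + 63.18 + 11.4 + 11.3
= −88.12 dBm → −88.1 dBm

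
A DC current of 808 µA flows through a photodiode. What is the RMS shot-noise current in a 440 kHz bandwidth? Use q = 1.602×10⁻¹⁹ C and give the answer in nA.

I_n = √(2qI·B)
2qI·B = 2 × 1.602×10⁻¹⁹ × 8.08×10⁻⁴ × 4.40×10⁵ = 1.14×10⁻¹⁶ A²
I_n = √(1.14×10⁻¹⁶) = 1.07×10⁻⁸ A = 10.7 nA

10.7 nA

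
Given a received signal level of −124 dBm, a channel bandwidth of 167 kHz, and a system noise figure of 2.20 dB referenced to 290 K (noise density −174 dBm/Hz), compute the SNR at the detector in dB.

Noise floor: N = −174 + 10 log₁₀(B) + NF
10 log₁₀(1.67×10⁵) = 52.23 dB
N = −174 + 52.23 + 2.20 = −119.57 dBm
SNR = P_sig − N = −124 − (−119.57) = −4.43 dB → −4.4 dB

−4.4 dB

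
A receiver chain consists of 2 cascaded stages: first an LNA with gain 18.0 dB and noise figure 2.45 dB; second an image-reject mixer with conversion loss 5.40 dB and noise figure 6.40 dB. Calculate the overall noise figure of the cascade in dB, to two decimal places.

2.58 dB

Convert to linear (a loss of L dB is a gain of −L dB): F_i = 10^(NF_i/10), G_i = 10^(G_i,dB/10)
  Stage 1: F_1 = 10^(2.45/10) = 1.758, G_1 = 10^(18.0/10) = 63.10
  Stage 2: F_2 = 10^(6.40/10) = 4.365, G_2 = 10^(−5.40/10) = 0.2884
Friis cascade:
  F = 1.758 + (4.365 − 1)/63.10 = 1.811
NF = 10 log₁₀(1.811) = 2.58 dB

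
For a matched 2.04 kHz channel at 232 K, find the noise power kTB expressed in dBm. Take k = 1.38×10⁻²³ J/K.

P_n = kTB = 1.38×10⁻²³ × 232 × 2.04×10³ = 6.53×10⁻¹⁸ W
In dBm: 10 log₁₀(6.53×10⁻¹⁸ / 10⁻³) = −141.9 dBm

−141.9 dBm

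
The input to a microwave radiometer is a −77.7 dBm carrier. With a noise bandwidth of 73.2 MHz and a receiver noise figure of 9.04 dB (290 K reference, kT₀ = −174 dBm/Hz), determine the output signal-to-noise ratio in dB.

Noise floor: N = −174 + 10 log₁₀(B) + NF
10 log₁₀(7.32×10⁷) = 78.65 dB
N = −174 + 78.65 + 9.04 = −86.31 dBm
SNR = P_sig − N = −77.7 − (−86.31) = 8.61 dB → 8.6 dB

8.6 dB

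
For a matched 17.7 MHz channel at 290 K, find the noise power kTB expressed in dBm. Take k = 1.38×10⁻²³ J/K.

P_n = kTB = 1.38×10⁻²³ × 290 × 1.77×10⁷ = 7.08×10⁻¹⁴ W
In dBm: 10 log₁₀(7.08×10⁻¹⁴ / 10⁻³) = −101.5 dBm

−101.5 dBm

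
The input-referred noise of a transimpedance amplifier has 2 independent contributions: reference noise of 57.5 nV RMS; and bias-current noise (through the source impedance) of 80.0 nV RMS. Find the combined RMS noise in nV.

98.5 nV

Uncorrelated sources add in power (mean-square): V_tot = √(ΣV_i²)
V_tot = √[(5.75×10⁻⁸)² + (8.00×10⁻⁸)²] = 9.85×10⁻⁸ V = 98.5 nV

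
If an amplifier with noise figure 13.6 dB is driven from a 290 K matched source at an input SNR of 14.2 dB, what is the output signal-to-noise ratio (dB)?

0.6 dB

By definition F = SNR_in/SNR_out, so in dB: SNR_out = SNR_in − NF
SNR_out = 14.2 − 13.6 = 0.6 dB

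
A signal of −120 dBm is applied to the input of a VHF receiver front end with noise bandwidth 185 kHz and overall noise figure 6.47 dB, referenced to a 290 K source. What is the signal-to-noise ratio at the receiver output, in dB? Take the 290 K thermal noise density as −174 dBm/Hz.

Noise floor: N = −174 + 10 log₁₀(B) + NF
10 log₁₀(1.85×10⁵) = 52.67 dB
N = −174 + 52.67 + 6.47 = −114.86 dBm
SNR = P_sig − N = −120 − (−114.86) = −5.14 dB → −5.1 dB

−5.1 dB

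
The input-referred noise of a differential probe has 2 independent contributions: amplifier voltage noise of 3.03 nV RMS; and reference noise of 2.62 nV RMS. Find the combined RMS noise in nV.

Uncorrelated sources add in power (mean-square): V_tot = √(ΣV_i²)
V_tot = √[(3.03×10⁻⁹)² + (2.62×10⁻⁹)²] = 4.01×10⁻⁹ V = 4.01 nV

4.01 nV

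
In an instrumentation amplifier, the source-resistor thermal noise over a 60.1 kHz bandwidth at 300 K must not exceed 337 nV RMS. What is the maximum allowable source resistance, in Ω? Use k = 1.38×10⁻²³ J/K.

114 Ω

Johnson–Nyquist: V_n = √(4kTRB) ⇒ R = V_n² / (4kTB)
4kTB = 4 × 1.38×10⁻²³ × 300 × 6.01×10⁴ = 9.95×10⁻¹⁶
R = (3.37×10⁻⁷)² / 9.95×10⁻¹⁶ = 1.14×10² Ω = 114 Ω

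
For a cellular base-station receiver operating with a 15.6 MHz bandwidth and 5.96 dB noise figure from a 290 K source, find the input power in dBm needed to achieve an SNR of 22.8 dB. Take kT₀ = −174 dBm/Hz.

−73.3 dBm

Sensitivity = −174 + 10 log₁₀(B) + NF + SNR_min
= −174 + 71.93 + 5.96 + 22.8
= −73.31 dBm → −73.3 dBm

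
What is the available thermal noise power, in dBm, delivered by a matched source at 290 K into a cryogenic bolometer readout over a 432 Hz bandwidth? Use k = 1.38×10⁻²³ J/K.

P_n = kTB = 1.38×10⁻²³ × 290 × 4.32×10² = 1.73×10⁻¹⁸ W
In dBm: 10 log₁₀(1.73×10⁻¹⁸ / 10⁻³) = −147.6 dBm

−147.6 dBm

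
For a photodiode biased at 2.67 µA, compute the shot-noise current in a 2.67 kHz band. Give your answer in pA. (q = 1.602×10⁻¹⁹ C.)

47.8 pA

I_n = √(2qI·B)
2qI·B = 2 × 1.602×10⁻¹⁹ × 2.67×10⁻⁶ × 2.67×10³ = 2.28×10⁻²¹ A²
I_n = √(2.28×10⁻²¹) = 4.78×10⁻¹¹ A = 47.8 pA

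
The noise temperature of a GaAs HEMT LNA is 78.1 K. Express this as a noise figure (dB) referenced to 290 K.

1.04 dB

F = 1 + T_e/T₀ = 1 + 78.1/290 = 1.26931
NF = 10 log₁₀(1.26931) = 1.04 dB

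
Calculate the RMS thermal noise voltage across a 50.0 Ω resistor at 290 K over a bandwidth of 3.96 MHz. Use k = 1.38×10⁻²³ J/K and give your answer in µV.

V_n = √(4kTRB)
4kTRB = 4 × 1.38×10⁻²³ × 290 × 5.00×10¹ × 3.96×10⁶ = 3.17×10⁻¹² V²
V_n = √(3.17×10⁻¹²) = 1.78×10⁻⁶ V = 1.78 µV

1.78 µV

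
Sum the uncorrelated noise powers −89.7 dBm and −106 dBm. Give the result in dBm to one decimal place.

Convert to linear, add, convert back:
P₁ = 1.07×10⁻¹² W, P₂ = 2.51×10⁻¹⁴ W
P_tot = 1.10×10⁻¹² W → 10 log₁₀(P_tot / 10⁻³) = −89.6 dBm

−89.6 dBm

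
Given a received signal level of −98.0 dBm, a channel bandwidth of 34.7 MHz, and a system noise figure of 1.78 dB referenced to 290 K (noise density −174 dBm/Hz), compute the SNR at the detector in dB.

−1.2 dB

Noise floor: N = −174 + 10 log₁₀(B) + NF
10 log₁₀(3.47×10⁷) = 75.4 dB
N = −174 + 75.4 + 1.78 = −96.82 dBm
SNR = P_sig − N = −98.0 − (−96.82) = −1.18 dB → −1.2 dB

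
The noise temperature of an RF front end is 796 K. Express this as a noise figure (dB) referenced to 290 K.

5.73 dB

F = 1 + T_e/T₀ = 1 + 796/290 = 3.74483
NF = 10 log₁₀(3.74483) = 5.73 dB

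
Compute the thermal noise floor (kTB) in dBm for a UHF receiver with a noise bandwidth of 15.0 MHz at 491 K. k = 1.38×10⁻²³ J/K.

P_n = kTB = 1.38×10⁻²³ × 491 × 1.50×10⁷ = 1.02×10⁻¹³ W
In dBm: 10 log₁₀(1.02×10⁻¹³ / 10⁻³) = −99.9 dBm

−99.9 dBm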